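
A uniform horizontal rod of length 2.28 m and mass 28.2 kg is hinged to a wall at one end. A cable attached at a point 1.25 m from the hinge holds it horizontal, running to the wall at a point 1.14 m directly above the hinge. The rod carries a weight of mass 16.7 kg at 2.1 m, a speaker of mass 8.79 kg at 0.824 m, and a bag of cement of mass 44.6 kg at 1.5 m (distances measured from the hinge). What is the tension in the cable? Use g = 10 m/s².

T ≈ 1680 N

Sum moments about the hinge (the unknown hinge reaction has zero arm there).
Beam weight: 28.2 × 10 = 282 N down at 1.14 m → arm 1.14 m, τ = 282 × 1.14 = 321.5 N·m clockwise.
Weight: 16.7 × 10 = 167 N down at 2.1 m → arm 2.1 m, τ = 167 × 2.1 = 350.7 N·m clockwise.
Speaker: 8.79 × 10 = 87.9 N down at 0.824 m → arm 0.824 m, τ = 87.9 × 0.824 = 72.43 N·m clockwise.
Bag of cement: 44.6 × 10 = 446 N down at 1.5 m → arm 1.5 m, τ = 446 × 1.5 = 669 N·m clockwise.
Total clockwise load moment = 1414 N·m.
The cable tension T acts at 1.25 m; only its component perpendicular to the rod, T sinθ, produces torque. sinθ = h/√(h²+d²) = 1.14/√(1.14²+1.25²) = 0.6738.
For rotational equilibrium, T × 1.25 × 0.6738 = 1414, so T = 1414 / 0.8422 = 1680 N.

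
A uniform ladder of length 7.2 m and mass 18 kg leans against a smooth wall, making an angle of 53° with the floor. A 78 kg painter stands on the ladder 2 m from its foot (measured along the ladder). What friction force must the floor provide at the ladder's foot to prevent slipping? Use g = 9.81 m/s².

About the foot of the ladder:
Ladder weight 18×9.81 = 176.6 N acts at 3.6 m along the ladder; its horizontal arm is 3.6·cos53° = 2.167 m → τ = 382.7 N·m clockwise.
Painter: 78×9.81 = 765.2 N at 2 m → arm 1.204 m → τ = 921.3 N·m clockwise.
Wall normal N acts horizontally at the top; its moment arm is the height L sinθ = 7.2·sin53° = 5.75 m, counterclockwise.
Setting net torque to zero: N × 5.75 = 1304 → N = 227 N.
ΣFx = 0: friction at the foot balances the wall's push, so f = N_wall = 227 N.

f ≈ 227 N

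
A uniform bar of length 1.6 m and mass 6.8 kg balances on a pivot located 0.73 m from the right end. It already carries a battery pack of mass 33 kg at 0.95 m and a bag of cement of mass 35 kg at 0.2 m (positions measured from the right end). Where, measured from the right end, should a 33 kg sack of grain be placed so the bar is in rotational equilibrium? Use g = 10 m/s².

x ≈ 1.06 m from the right end

Taking torques about the pivot (at 0.73 m from the right end):
Beam weight: 6.8 × 10 = 68 N down at 0.8 m → arm 0.07 m, τ = 68 × 0.07 = 4.76 N·m counterclockwise.
Battery pack: 33 × 10 = 330 N down at 0.95 m → arm 0.22 m, τ = 330 × 0.22 = 72.6 N·m counterclockwise.
Bag of cement: 35 × 10 = 350 N down at 0.2 m → arm 0.53 m, τ = 350 × 0.53 = 185.5 N·m clockwise.
Net moment of existing loads = 108.1 N·m clockwise.
The sack of grain weighs 33 × 10 = 330 N and must supply an equal counterclockwise moment, so its lever arm about the pivot is 108.1 / 330 = 0.328 m.
That puts it at 0.73 + 0.328 = 1.06 m from the right end.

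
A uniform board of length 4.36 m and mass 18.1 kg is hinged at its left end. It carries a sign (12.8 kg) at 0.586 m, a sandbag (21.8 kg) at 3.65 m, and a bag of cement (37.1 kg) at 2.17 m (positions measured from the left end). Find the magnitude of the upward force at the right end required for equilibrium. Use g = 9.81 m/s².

F ≈ 466 N

Taking torques about the left end:
Beam weight: 18.1 × 9.81 = 177.6 N down at 2.18 m → arm 2.18 m, τ = 177.6 × 2.18 = 387.2 N·m clockwise.
Sign: 12.8 × 9.81 = 125.6 N down at 0.586 m → arm 0.586 m, τ = 125.6 × 0.586 = 73.6 N·m clockwise.
Sandbag: 21.8 × 9.81 = 213.9 N down at 3.65 m → arm 3.65 m, τ = 213.9 × 3.65 = 780.7 N·m clockwise.
Bag of cement: 37.1 × 9.81 = 364 N down at 2.17 m → arm 2.17 m, τ = 364 × 2.17 = 789.9 N·m clockwise.
Net moment of the loads = 2031 N·m clockwise.
The upward force F acts at the right end, arm 4.36 m, giving F × 4.36 counterclockwise.
Setting net torque to zero: F × 4.36 = 2031 → F = 2031 / 4.36 = 466 N.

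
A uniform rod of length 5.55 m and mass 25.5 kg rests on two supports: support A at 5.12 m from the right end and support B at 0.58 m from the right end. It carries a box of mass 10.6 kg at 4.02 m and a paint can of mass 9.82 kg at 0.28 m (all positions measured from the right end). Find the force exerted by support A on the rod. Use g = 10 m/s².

About support B:
Beam weight: 25.5 × 10 = 255 N down at 2.775 m → arm 2.195 m, τ = 255 × 2.195 = 559.7 N·m counterclockwise.
Box: 10.6 × 10 = 106 N down at 4.02 m → arm 3.44 m, τ = 106 × 3.44 = 364.6 N·m counterclockwise.
Paint can: 9.82 × 10 = 98.2 N down at 0.28 m → arm 0.3 m, τ = 98.2 × 0.3 = 29.46 N·m clockwise.
Net load moment about support B = 894.8 N·m counterclockwise.
Reaction R at support A is upward at 5.12 m, arm 4.54 m → moment R × 4.54 clockwise.
Setting net torque to zero: R × 4.54 = 894.8 → R = 197 N.

R_A ≈ 197 N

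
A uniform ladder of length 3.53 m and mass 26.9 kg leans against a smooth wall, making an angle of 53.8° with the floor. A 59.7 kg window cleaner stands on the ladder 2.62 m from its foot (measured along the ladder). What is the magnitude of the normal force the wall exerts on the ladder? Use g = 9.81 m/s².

N_wall ≈ 415 N

Choose the foot of the ladder as the axis so the floor normal and friction both act there and drop out.
Ladder weight 26.9×9.81 = 263.9 N acts at 1.765 m along the ladder; its horizontal arm is 1.765·cos53.8° = 1.042 m → τ = 275 N·m clockwise.
Window cleaner: 59.7×9.81 = 585.7 N at 2.62 m → arm 1.547 m → τ = 906.1 N·m clockwise.
Wall normal N acts horizontally at the top; its moment arm is the height L sinθ = 3.53·sin53.8° = 2.849 m, counterclockwise.
Setting net torque to zero: N × 2.849 = 1181 → N = 415 N.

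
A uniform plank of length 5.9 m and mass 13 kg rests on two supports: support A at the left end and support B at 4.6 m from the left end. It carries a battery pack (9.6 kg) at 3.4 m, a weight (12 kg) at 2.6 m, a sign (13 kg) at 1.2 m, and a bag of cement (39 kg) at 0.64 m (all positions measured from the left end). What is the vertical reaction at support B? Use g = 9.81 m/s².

R_B ≈ 304 N

Take moments about support A.
Beam weight: 13 × 9.81 = 127.5 N down at 2.95 m → arm 2.95 m, τ = 127.5 × 2.95 = 376.1 N·m clockwise.
Battery pack: 9.6 × 9.81 = 94.18 N down at 3.4 m → arm 3.4 m, τ = 94.18 × 3.4 = 320.2 N·m clockwise.
Weight: 12 × 9.81 = 117.7 N down at 2.6 m → arm 2.6 m, τ = 117.7 × 2.6 = 306 N·m clockwise.
Sign: 13 × 9.81 = 127.5 N down at 1.2 m → arm 1.2 m, τ = 127.5 × 1.2 = 153 N·m clockwise.
Bag of cement: 39 × 9.81 = 382.6 N down at 0.64 m → arm 0.64 m, τ = 382.6 × 0.64 = 244.9 N·m clockwise.
Net load moment about support A = 1400 N·m clockwise.
Reaction R at support B is upward at 4.6 m, arm 4.6 m → moment R × 4.6 counterclockwise.
For rotational equilibrium, R × 4.6 = 1400, so R = 304 N.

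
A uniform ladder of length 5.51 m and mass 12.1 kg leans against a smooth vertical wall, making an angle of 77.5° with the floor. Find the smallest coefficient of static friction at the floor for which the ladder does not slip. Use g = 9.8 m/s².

μ_min ≈ 0.111

About the foot of the ladder:
Ladder weight 12.1×9.8 = 118.6 N acts at 2.755 m along the ladder; its horizontal arm is 2.755·cos77.5° = 0.5963 m → τ = 70.72 N·m clockwise.
Wall normal N acts horizontally at the top; its moment arm is the height L sinθ = 5.51·sin77.5° = 5.379 m, counterclockwise.
Balancing moments: N × 5.379 = 70.72, giving N = 13.15 N.
ΣFx = 0 ⇒ f = N_wall = 13.15 N. ΣFy = 0 ⇒ N_floor = 118.6 N.
μ_min = f / N_floor = 13.15 / 118.6 = 0.111.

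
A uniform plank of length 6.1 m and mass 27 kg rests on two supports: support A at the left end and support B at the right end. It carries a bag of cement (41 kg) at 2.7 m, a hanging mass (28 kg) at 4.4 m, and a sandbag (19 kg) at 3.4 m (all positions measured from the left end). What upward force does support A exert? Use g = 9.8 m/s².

Take moments about support B.
Beam weight: 27 × 9.8 = 264.6 N down at 3.05 m → arm 3.05 m, τ = 264.6 × 3.05 = 807 N·m counterclockwise.
Bag of cement: 41 × 9.8 = 401.8 N down at 2.7 m → arm 3.4 m, τ = 401.8 × 3.4 = 1366 N·m counterclockwise.
Hanging mass: 28 × 9.8 = 274.4 N down at 4.4 m → arm 1.7 m, τ = 274.4 × 1.7 = 466.5 N·m counterclockwise.
Sandbag: 19 × 9.8 = 186.2 N down at 3.4 m → arm 2.7 m, τ = 186.2 × 2.7 = 502.7 N·m counterclockwise.
Net load moment about support B = 3142 N·m counterclockwise.
Reaction R at support A is upward at 0 m, arm 6.1 m → moment R × 6.1 clockwise.
Setting net torque to zero: R × 6.1 = 3142 → R = 515 N.

R_A ≈ 515 N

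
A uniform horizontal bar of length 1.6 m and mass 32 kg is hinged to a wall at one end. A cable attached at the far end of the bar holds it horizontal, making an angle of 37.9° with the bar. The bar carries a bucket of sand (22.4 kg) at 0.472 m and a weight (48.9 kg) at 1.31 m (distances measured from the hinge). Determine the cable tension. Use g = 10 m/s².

T ≈ 1020 N

Choose the hinge as the axis so the unknown hinge reaction has zero arm there.
Beam weight: 32 × 10 = 320 N down at 0.8 m → arm 0.8 m, τ = 320 × 0.8 = 256 N·m clockwise.
Bucket of sand: 22.4 × 10 = 224 N down at 0.472 m → arm 0.472 m, τ = 224 × 0.472 = 105.7 N·m clockwise.
Weight: 48.9 × 10 = 489 N down at 1.31 m → arm 1.31 m, τ = 489 × 1.31 = 640.6 N·m clockwise.
Total clockwise load moment = 1002 N·m.
The cable tension T acts at 1.6 m; only its component perpendicular to the bar, T sinθ, produces torque. sin 37.9° = 0.6143.
Setting net torque to zero: T × 1.6 × 0.6143 = 1002 → T = 1002 / 0.9829 = 1020 N.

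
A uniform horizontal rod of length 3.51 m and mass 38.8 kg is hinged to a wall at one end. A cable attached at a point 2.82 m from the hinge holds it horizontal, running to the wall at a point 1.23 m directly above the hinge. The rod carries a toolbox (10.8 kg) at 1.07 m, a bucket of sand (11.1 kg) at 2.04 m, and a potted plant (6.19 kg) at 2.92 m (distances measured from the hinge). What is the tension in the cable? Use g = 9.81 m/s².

T ≈ 1050 N

Take moments about the hinge.
Beam weight: 38.8 × 9.81 = 380.6 N down at 1.755 m → arm 1.755 m, τ = 380.6 × 1.755 = 668 N·m clockwise.
Toolbox: 10.8 × 9.81 = 105.9 N down at 1.07 m → arm 1.07 m, τ = 105.9 × 1.07 = 113.3 N·m clockwise.
Bucket of sand: 11.1 × 9.81 = 108.9 N down at 2.04 m → arm 2.04 m, τ = 108.9 × 2.04 = 222.2 N·m clockwise.
Potted plant: 6.19 × 9.81 = 60.72 N down at 2.92 m → arm 2.92 m, τ = 60.72 × 2.92 = 177.3 N·m clockwise.
Total clockwise load moment = 1181 N·m.
The cable tension T acts at 2.82 m; only its component perpendicular to the rod, T sinθ, produces torque. sinθ = h/√(h²+d²) = 1.23/√(1.23²+2.82²) = 0.3998.
For rotational equilibrium, T × 2.82 × 0.3998 = 1181, so T = 1181 / 1.127 = 1050 N.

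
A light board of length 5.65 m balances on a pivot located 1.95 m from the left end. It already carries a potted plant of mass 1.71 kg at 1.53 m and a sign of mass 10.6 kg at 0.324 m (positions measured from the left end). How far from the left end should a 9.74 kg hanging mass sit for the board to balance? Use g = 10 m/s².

Choose the pivot (at 1.95 m from the left end) as the axis so the support reaction has zero arm there.
Potted plant: 1.71 × 10 = 17.1 N down at 1.53 m → arm 0.42 m, τ = 17.1 × 0.42 = 7.182 N·m counterclockwise.
Sign: 10.6 × 10 = 106 N down at 0.324 m → arm 1.626 m, τ = 106 × 1.626 = 172.4 N·m counterclockwise.
Net moment of existing loads = 179.6 N·m counterclockwise.
The hanging mass weighs 9.74 × 10 = 97.4 N and must supply an equal clockwise moment, so its lever arm about the pivot is 179.6 / 97.4 = 1.84 m.
That puts it at 1.95 + 1.84 = 3.79 m from the left end.

x ≈ 3.79 m from the left end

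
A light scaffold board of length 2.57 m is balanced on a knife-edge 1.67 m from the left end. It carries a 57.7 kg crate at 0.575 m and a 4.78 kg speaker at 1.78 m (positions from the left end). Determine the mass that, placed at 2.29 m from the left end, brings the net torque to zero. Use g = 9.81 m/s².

m ≈ 101 kg

Take moments about the knife-edge (at 1.67 m from the left end).
Crate: 57.7 × 9.81 = 566 N down at 0.575 m → arm 1.095 m, τ = 566 × 1.095 = 619.8 N·m counterclockwise.
Speaker: 4.78 × 9.81 = 46.89 N down at 1.78 m → arm 0.11 m, τ = 46.89 × 0.11 = 5.158 N·m clockwise.
Net moment of known loads = 614.6 N·m counterclockwise.
An unknown mass m at 2.29 m has arm 0.62 m; its moment is m·g·0.62 clockwise.
Setting net torque to zero: m × 9.81 × 0.62 = 614.6 → m = 614.6 / (9.81 × 0.62) = 101 kg.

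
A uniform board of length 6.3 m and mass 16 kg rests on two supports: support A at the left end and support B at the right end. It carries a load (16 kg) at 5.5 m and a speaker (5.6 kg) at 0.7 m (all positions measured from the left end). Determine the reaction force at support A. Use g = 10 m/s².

Sum moments about support B (its reaction then has zero moment arm).
Beam weight: 16 × 10 = 160 N down at 3.15 m → arm 3.15 m, τ = 160 × 3.15 = 504 N·m counterclockwise.
Load: 16 × 10 = 160 N down at 5.5 m → arm 0.8 m, τ = 160 × 0.8 = 128 N·m counterclockwise.
Speaker: 5.6 × 10 = 56 N down at 0.7 m → arm 5.6 m, τ = 56 × 5.6 = 313.6 N·m counterclockwise.
Net load moment about support B = 945.6 N·m counterclockwise.
Reaction R at support A is upward at 0 m, arm 6.3 m → moment R × 6.3 clockwise.
For rotational equilibrium, R × 6.3 = 945.6, so R = 150 N.

R_A ≈ 150 N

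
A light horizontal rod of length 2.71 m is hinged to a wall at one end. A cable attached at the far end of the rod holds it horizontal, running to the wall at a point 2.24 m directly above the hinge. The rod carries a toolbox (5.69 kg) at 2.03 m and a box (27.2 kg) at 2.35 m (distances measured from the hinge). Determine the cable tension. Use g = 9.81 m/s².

T ≈ 429 N

About the hinge:
Toolbox: 5.69 × 9.81 = 55.82 N down at 2.03 m → arm 2.03 m, τ = 55.82 × 2.03 = 113.3 N·m clockwise.
Box: 27.2 × 9.81 = 266.8 N down at 2.35 m → arm 2.35 m, τ = 266.8 × 2.35 = 627 N·m clockwise.
Total clockwise load moment = 740.3 N·m.
The cable tension T acts at 2.71 m; only its component perpendicular to the rod, T sinθ, produces torque. sinθ = h/√(h²+d²) = 2.24/√(2.24²+2.71²) = 0.6371.
For rotational equilibrium, T × 2.71 × 0.6371 = 740.3, so T = 740.3 / 1.727 = 429 N.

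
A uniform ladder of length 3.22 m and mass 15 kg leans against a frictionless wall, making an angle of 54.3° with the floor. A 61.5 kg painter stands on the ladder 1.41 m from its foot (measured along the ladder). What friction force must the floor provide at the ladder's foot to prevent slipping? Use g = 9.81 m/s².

f ≈ 243 N

Sum moments about the foot of the ladder (the floor normal and friction both act there and drop out).
Ladder weight 15×9.81 = 147.2 N acts at 1.61 m along the ladder; its horizontal arm is 1.61·cos54.3° = 0.9395 m → τ = 138.3 N·m clockwise.
Painter: 61.5×9.81 = 603.3 N at 1.41 m → arm 0.8228 m → τ = 496.4 N·m clockwise.
Wall normal N acts horizontally at the top; its moment arm is the height L sinθ = 3.22·sin54.3° = 2.615 m, counterclockwise.
For rotational equilibrium, N × 2.615 = 634.7, so N = 243 N.
ΣFx = 0: friction at the foot balances the wall's push, so f = N_wall = 243 N.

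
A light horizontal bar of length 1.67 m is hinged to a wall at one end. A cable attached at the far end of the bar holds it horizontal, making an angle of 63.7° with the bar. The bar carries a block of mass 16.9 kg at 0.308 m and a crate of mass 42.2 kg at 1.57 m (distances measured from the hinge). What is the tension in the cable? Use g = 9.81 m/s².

Taking torques about the hinge:
Block: 16.9 × 9.81 = 165.8 N down at 0.308 m → arm 0.308 m, τ = 165.8 × 0.308 = 51.07 N·m clockwise.
Crate: 42.2 × 9.81 = 414 N down at 1.57 m → arm 1.57 m, τ = 414 × 1.57 = 650 N·m clockwise.
Total clockwise load moment = 701.1 N·m.
The cable tension T acts at 1.67 m; only its component perpendicular to the bar, T sinθ, produces torque. sin 63.7° = 0.8965.
Setting net torque to zero: T × 1.67 × 0.8965 = 701.1 → T = 701.1 / 1.497 = 468 N.

T ≈ 468 N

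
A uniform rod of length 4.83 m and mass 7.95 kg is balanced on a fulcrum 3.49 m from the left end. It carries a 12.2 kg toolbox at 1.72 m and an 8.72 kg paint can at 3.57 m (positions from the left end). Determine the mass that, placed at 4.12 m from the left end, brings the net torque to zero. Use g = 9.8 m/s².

m ≈ 46.7 kg

Choose the fulcrum (at 3.49 m from the left end) as the axis so the support reaction has zero arm there.
Beam weight: 7.95 × 9.8 = 77.91 N down at 2.415 m → arm 1.075 m, τ = 77.91 × 1.075 = 83.75 N·m counterclockwise.
Toolbox: 12.2 × 9.8 = 119.6 N down at 1.72 m → arm 1.77 m, τ = 119.6 × 1.77 = 211.7 N·m counterclockwise.
Paint can: 8.72 × 9.8 = 85.46 N down at 3.57 m → arm 0.08 m, τ = 85.46 × 0.08 = 6.837 N·m clockwise.
Net moment of known loads = 288.6 N·m counterclockwise.
An unknown mass m at 4.12 m has arm 0.63 m; its moment is m·g·0.63 clockwise.
Στ = 0 ⇒ m × 9.8 × 0.63 = 288.6 ⇒ m = 288.6 / (9.8 × 0.63) = 46.7 kg.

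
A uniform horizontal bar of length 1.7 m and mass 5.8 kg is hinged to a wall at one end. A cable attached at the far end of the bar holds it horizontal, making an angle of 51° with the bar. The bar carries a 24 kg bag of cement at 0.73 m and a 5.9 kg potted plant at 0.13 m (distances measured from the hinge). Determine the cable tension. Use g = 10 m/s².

About the hinge:
Beam weight: 5.8 × 10 = 58 N down at 0.85 m → arm 0.85 m, τ = 58 × 0.85 = 49.3 N·m clockwise.
Bag of cement: 24 × 10 = 240 N down at 0.73 m → arm 0.73 m, τ = 240 × 0.73 = 175.2 N·m clockwise.
Potted plant: 5.9 × 10 = 59 N down at 0.13 m → arm 0.13 m, τ = 59 × 0.13 = 7.67 N·m clockwise.
Total clockwise load moment = 232.2 N·m.
The cable tension T acts at 1.7 m; only its component perpendicular to the bar, T sinθ, produces torque. sin 51° = 0.7771.
For rotational equilibrium, T × 1.7 × 0.7771 = 232.2, so T = 232.2 / 1.321 = 176 N.

T ≈ 176 N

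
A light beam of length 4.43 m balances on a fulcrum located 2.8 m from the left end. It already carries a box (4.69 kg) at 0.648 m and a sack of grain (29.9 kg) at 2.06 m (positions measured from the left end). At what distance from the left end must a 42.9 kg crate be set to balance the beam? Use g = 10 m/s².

Taking torques about the fulcrum (at 2.8 m from the left end):
Box: 4.69 × 10 = 46.9 N down at 0.648 m → arm 2.152 m, τ = 46.9 × 2.152 = 100.9 N·m counterclockwise.
Sack of grain: 29.9 × 10 = 299 N down at 2.06 m → arm 0.74 m, τ = 299 × 0.74 = 221.3 N·m counterclockwise.
Net moment of existing loads = 322.2 N·m counterclockwise.
The crate weighs 42.9 × 10 = 429 N and must supply an equal clockwise moment, so its lever arm about the fulcrum is 322.2 / 429 = 0.751 m.
That puts it at 2.8 + 0.751 = 3.55 m from the left end.

x ≈ 3.55 m from the left end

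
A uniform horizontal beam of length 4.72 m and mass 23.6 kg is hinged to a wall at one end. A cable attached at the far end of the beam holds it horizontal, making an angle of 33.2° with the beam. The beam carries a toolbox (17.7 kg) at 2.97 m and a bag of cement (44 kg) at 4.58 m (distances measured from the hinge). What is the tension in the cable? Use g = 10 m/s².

T ≈ 1200 N

Sum moments about the hinge (the unknown hinge reaction has zero arm there).
Beam weight: 23.6 × 10 = 236 N down at 2.36 m → arm 2.36 m, τ = 236 × 2.36 = 557 N·m clockwise.
Toolbox: 17.7 × 10 = 177 N down at 2.97 m → arm 2.97 m, τ = 177 × 2.97 = 525.7 N·m clockwise.
Bag of cement: 44 × 10 = 440 N down at 4.58 m → arm 4.58 m, τ = 440 × 4.58 = 2015 N·m clockwise.
Total clockwise load moment = 3098 N·m.
The cable tension T acts at 4.72 m; only its component perpendicular to the beam, T sinθ, produces torque. sin 33.2° = 0.5476.
Setting net torque to zero: T × 4.72 × 0.5476 = 3098 → T = 3098 / 2.585 = 1200 N.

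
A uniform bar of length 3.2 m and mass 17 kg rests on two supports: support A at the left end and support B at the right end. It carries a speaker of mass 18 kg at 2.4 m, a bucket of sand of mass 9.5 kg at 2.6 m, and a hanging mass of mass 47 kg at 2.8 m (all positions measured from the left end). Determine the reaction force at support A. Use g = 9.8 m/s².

R_A ≈ 202 N

About support B:
Beam weight: 17 × 9.8 = 166.6 N down at 1.6 m → arm 1.6 m, τ = 166.6 × 1.6 = 266.6 N·m counterclockwise.
Speaker: 18 × 9.8 = 176.4 N down at 2.4 m → arm 0.8 m, τ = 176.4 × 0.8 = 141.1 N·m counterclockwise.
Bucket of sand: 9.5 × 9.8 = 93.1 N down at 2.6 m → arm 0.6 m, τ = 93.1 × 0.6 = 55.86 N·m counterclockwise.
Hanging mass: 47 × 9.8 = 460.6 N down at 2.8 m → arm 0.4 m, τ = 460.6 × 0.4 = 184.2 N·m counterclockwise.
Net load moment about support B = 647.8 N·m counterclockwise.
Reaction R at support A is upward at 0 m, arm 3.2 m → moment R × 3.2 clockwise.
For rotational equilibrium, R × 3.2 = 647.8, so R = 202 N.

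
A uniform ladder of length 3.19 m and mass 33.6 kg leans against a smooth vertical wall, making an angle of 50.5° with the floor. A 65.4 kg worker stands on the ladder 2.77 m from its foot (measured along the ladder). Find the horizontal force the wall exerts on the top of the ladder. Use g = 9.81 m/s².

About the foot of the ladder:
Ladder weight 33.6×9.81 = 329.6 N acts at 1.595 m along the ladder; its horizontal arm is 1.595·cos50.5° = 1.015 m → τ = 334.5 N·m clockwise.
Worker: 65.4×9.81 = 641.6 N at 2.77 m → arm 1.762 m → τ = 1130 N·m clockwise.
Wall normal N acts horizontally at the top; its moment arm is the height L sinθ = 3.19·sin50.5° = 2.461 m, counterclockwise.
Setting net torque to zero: N × 2.461 = 1464 → N = 595 N.

N_wall ≈ 595 N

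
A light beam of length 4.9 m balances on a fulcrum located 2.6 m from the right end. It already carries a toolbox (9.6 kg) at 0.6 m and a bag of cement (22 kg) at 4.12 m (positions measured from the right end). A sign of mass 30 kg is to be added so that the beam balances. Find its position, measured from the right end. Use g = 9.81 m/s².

x ≈ 2.13 m from the right end

About the fulcrum (at 2.6 m from the right end):
Toolbox: 9.6 × 9.81 = 94.18 N down at 0.6 m → arm 2 m, τ = 94.18 × 2 = 188.4 N·m clockwise.
Bag of cement: 22 × 9.81 = 215.8 N down at 4.12 m → arm 1.52 m, τ = 215.8 × 1.52 = 328 N·m counterclockwise.
Net moment of existing loads = 139.6 N·m counterclockwise.
The sign weighs 30 × 9.81 = 294.3 N and must supply an equal clockwise moment, so its lever arm about the fulcrum is 139.6 / 294.3 = 0.474 m.
That puts it at 2.6 − 0.474 = 2.13 m from the right end.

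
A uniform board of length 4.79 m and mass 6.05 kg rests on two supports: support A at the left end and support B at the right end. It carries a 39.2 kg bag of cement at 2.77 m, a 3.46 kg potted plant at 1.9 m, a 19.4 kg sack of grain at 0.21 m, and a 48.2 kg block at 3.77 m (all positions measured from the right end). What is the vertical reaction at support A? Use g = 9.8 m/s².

R_A ≈ 645 N

Take moments about support B.
Beam weight: 6.05 × 9.8 = 59.29 N down at 2.395 m → arm 2.395 m, τ = 59.29 × 2.395 = 142 N·m counterclockwise.
Bag of cement: 39.2 × 9.8 = 384.2 N down at 2.77 m → arm 2.77 m, τ = 384.2 × 2.77 = 1064 N·m counterclockwise.
Potted plant: 3.46 × 9.8 = 33.91 N down at 1.9 m → arm 1.9 m, τ = 33.91 × 1.9 = 64.43 N·m counterclockwise.
Sack of grain: 19.4 × 9.8 = 190.1 N down at 0.21 m → arm 0.21 m, τ = 190.1 × 0.21 = 39.92 N·m counterclockwise.
Block: 48.2 × 9.8 = 472.4 N down at 3.77 m → arm 3.77 m, τ = 472.4 × 3.77 = 1781 N·m counterclockwise.
Net load moment about support B = 3091 N·m counterclockwise.
Reaction R at support A is upward at 4.79 m, arm 4.79 m → moment R × 4.79 clockwise.
Στ = 0 ⇒ R × 4.79 = 3091 ⇒ R = 645 N.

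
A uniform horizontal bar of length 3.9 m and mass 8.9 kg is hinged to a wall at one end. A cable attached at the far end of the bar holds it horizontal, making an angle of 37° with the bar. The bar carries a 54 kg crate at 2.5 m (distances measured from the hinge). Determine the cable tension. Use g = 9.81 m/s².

Take moments about the hinge.
Beam weight: 8.9 × 9.81 = 87.31 N down at 1.95 m → arm 1.95 m, τ = 87.31 × 1.95 = 170.3 N·m clockwise.
Crate: 54 × 9.81 = 529.7 N down at 2.5 m → arm 2.5 m, τ = 529.7 × 2.5 = 1324 N·m clockwise.
Total clockwise load moment = 1494 N·m.
The cable tension T acts at 3.9 m; only its component perpendicular to the bar, T sinθ, produces torque. sin 37° = 0.6018.
Setting net torque to zero: T × 3.9 × 0.6018 = 1494 → T = 1494 / 2.347 = 637 N.

T ≈ 637 N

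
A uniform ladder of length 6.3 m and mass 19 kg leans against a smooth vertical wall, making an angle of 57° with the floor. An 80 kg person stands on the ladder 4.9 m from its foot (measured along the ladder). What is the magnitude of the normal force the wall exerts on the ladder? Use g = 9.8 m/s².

Taking torques about the foot of the ladder:
Ladder weight 19×9.8 = 186.2 N acts at 3.15 m along the ladder; its horizontal arm is 3.15·cos57° = 1.716 m → τ = 319.5 N·m clockwise.
Person: 80×9.8 = 784 N at 4.9 m → arm 2.669 m → τ = 2092 N·m clockwise.
Wall normal N acts horizontally at the top; its moment arm is the height L sinθ = 6.3·sin57° = 5.284 m, counterclockwise.
Setting net torque to zero: N × 5.284 = 2412 → N = 456 N.

N_wall ≈ 456 N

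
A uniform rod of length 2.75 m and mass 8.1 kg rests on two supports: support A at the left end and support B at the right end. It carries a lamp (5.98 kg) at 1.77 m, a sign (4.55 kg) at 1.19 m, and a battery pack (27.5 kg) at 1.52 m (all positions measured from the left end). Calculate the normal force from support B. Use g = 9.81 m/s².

Choose support A as the axis so its reaction then has zero moment arm.
Beam weight: 8.1 × 9.81 = 79.46 N down at 1.375 m → arm 1.375 m, τ = 79.46 × 1.375 = 109.3 N·m clockwise.
Lamp: 5.98 × 9.81 = 58.66 N down at 1.77 m → arm 1.77 m, τ = 58.66 × 1.77 = 103.8 N·m clockwise.
Sign: 4.55 × 9.81 = 44.64 N down at 1.19 m → arm 1.19 m, τ = 44.64 × 1.19 = 53.12 N·m clockwise.
Battery pack: 27.5 × 9.81 = 269.8 N down at 1.52 m → arm 1.52 m, τ = 269.8 × 1.52 = 410.1 N·m clockwise.
Net load moment about support A = 676.3 N·m clockwise.
Reaction R at support B is upward at 2.75 m, arm 2.75 m → moment R × 2.75 counterclockwise.
Balancing moments: R × 2.75 = 676.3, giving R = 246 N.

R_B ≈ 246 N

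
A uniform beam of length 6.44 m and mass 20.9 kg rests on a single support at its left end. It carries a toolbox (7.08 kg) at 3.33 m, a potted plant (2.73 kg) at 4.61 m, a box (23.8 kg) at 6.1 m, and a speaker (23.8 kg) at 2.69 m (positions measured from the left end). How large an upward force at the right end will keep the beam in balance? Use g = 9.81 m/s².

F ≈ 476 N

About the left end:
Beam weight: 20.9 × 9.81 = 205 N down at 3.22 m → arm 3.22 m, τ = 205 × 3.22 = 660.1 N·m clockwise.
Toolbox: 7.08 × 9.81 = 69.45 N down at 3.33 m → arm 3.33 m, τ = 69.45 × 3.33 = 231.3 N·m clockwise.
Potted plant: 2.73 × 9.81 = 26.78 N down at 4.61 m → arm 4.61 m, τ = 26.78 × 4.61 = 123.5 N·m clockwise.
Box: 23.8 × 9.81 = 233.5 N down at 6.1 m → arm 6.1 m, τ = 233.5 × 6.1 = 1424 N·m clockwise.
Speaker: 23.8 × 9.81 = 233.5 N down at 2.69 m → arm 2.69 m, τ = 233.5 × 2.69 = 628.1 N·m clockwise.
Net moment of the loads = 3067 N·m clockwise.
The upward force F acts at the right end, arm 6.44 m, giving F × 6.44 counterclockwise.
For rotational equilibrium, F × 6.44 = 3067, so F = 3067 / 6.44 = 476 N.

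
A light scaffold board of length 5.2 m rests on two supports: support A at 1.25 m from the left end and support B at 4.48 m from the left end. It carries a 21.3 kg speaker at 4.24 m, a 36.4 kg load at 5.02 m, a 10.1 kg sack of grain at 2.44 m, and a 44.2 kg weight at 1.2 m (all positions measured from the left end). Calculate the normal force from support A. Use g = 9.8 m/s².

About support B:
Speaker: 21.3 × 9.8 = 208.7 N down at 4.24 m → arm 0.24 m, τ = 208.7 × 0.24 = 50.09 N·m counterclockwise.
Load: 36.4 × 9.8 = 356.7 N down at 5.02 m → arm 0.54 m, τ = 356.7 × 0.54 = 192.6 N·m clockwise.
Sack of grain: 10.1 × 9.8 = 98.98 N down at 2.44 m → arm 2.04 m, τ = 98.98 × 2.04 = 201.9 N·m counterclockwise.
Weight: 44.2 × 9.8 = 433.2 N down at 1.2 m → arm 3.28 m, τ = 433.2 × 3.28 = 1421 N·m counterclockwise.
Net load moment about support B = 1480 N·m counterclockwise.
Reaction R at support A is upward at 1.25 m, arm 3.23 m → moment R × 3.23 clockwise.
Balancing moments: R × 3.23 = 1480, giving R = 458 N.

R_A ≈ 458 N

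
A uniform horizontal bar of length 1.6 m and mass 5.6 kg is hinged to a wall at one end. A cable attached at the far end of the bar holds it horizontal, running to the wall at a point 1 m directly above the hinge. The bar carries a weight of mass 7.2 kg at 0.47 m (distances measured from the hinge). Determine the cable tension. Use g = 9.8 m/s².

T ≈ 90.9 N

Take moments about the hinge.
Beam weight: 5.6 × 9.8 = 54.88 N down at 0.8 m → arm 0.8 m, τ = 54.88 × 0.8 = 43.9 N·m clockwise.
Weight: 7.2 × 9.8 = 70.56 N down at 0.47 m → arm 0.47 m, τ = 70.56 × 0.47 = 33.16 N·m clockwise.
Total clockwise load moment = 77.06 N·m.
The cable tension T acts at 1.6 m; only its component perpendicular to the bar, T sinθ, produces torque. sinθ = h/√(h²+d²) = 1/√(1²+1.6²) = 0.53.
Στ = 0 ⇒ T × 1.6 × 0.53 = 77.06 ⇒ T = 77.06 / 0.848 = 90.9 N.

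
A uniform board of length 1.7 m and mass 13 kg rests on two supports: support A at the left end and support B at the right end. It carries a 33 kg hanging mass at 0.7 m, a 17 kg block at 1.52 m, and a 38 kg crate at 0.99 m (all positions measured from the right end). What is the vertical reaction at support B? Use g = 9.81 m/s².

Take moments about support A.
Beam weight: 13 × 9.81 = 127.5 N down at 0.85 m → arm 0.85 m, τ = 127.5 × 0.85 = 108.4 N·m clockwise.
Hanging mass: 33 × 9.81 = 323.7 N down at 0.7 m → arm 1 m, τ = 323.7 × 1 = 323.7 N·m clockwise.
Block: 17 × 9.81 = 166.8 N down at 1.52 m → arm 0.18 m, τ = 166.8 × 0.18 = 30.02 N·m clockwise.
Crate: 38 × 9.81 = 372.8 N down at 0.99 m → arm 0.71 m, τ = 372.8 × 0.71 = 264.7 N·m clockwise.
Net load moment about support A = 726.8 N·m clockwise.
Reaction R at support B is upward at 0 m, arm 1.7 m → moment R × 1.7 counterclockwise.
Setting net torque to zero: R × 1.7 = 726.8 → R = 428 N.

R_B ≈ 428 N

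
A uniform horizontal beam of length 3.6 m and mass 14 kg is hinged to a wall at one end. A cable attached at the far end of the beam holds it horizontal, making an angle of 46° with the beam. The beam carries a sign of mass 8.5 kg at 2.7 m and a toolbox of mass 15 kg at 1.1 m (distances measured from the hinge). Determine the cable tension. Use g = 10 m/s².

About the hinge:
Beam weight: 14 × 10 = 140 N down at 1.8 m → arm 1.8 m, τ = 140 × 1.8 = 252 N·m clockwise.
Sign: 8.5 × 10 = 85 N down at 2.7 m → arm 2.7 m, τ = 85 × 2.7 = 229.5 N·m clockwise.
Toolbox: 15 × 10 = 150 N down at 1.1 m → arm 1.1 m, τ = 150 × 1.1 = 165 N·m clockwise.
Total clockwise load moment = 646.5 N·m.
The cable tension T acts at 3.6 m; only its component perpendicular to the beam, T sinθ, produces torque. sin 46° = 0.7193.
Setting net torque to zero: T × 3.6 × 0.7193 = 646.5 → T = 646.5 / 2.589 = 250 N.

T ≈ 250 N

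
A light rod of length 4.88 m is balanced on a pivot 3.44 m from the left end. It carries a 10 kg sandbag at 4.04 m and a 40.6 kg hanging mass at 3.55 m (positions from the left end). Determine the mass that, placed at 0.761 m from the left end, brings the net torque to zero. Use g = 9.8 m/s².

Take moments about the pivot (at 3.44 m from the left end).
Sandbag: 10 × 9.8 = 98 N down at 4.04 m → arm 0.6 m, τ = 98 × 0.6 = 58.8 N·m clockwise.
Hanging mass: 40.6 × 9.8 = 397.9 N down at 3.55 m → arm 0.11 m, τ = 397.9 × 0.11 = 43.77 N·m clockwise.
Net moment of known loads = 102.6 N·m clockwise.
An unknown mass m at 0.761 m has arm 2.679 m; its moment is m·g·2.679 counterclockwise.
For rotational equilibrium, m × 9.8 × 2.679 = 102.6, so m = 102.6 / (9.8 × 2.679) = 3.91 kg.

m ≈ 3.91 kg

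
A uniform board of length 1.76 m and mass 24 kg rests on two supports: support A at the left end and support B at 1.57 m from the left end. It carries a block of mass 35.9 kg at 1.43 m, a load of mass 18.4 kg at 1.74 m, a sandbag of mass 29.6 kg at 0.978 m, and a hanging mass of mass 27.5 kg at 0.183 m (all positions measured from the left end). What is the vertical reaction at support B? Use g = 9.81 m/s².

R_B ≈ 865 N

Choose support A as the axis so its reaction then has zero moment arm.
Beam weight: 24 × 9.81 = 235.4 N down at 0.88 m → arm 0.88 m, τ = 235.4 × 0.88 = 207.2 N·m clockwise.
Block: 35.9 × 9.81 = 352.2 N down at 1.43 m → arm 1.43 m, τ = 352.2 × 1.43 = 503.6 N·m clockwise.
Load: 18.4 × 9.81 = 180.5 N down at 1.74 m → arm 1.74 m, τ = 180.5 × 1.74 = 314.1 N·m clockwise.
Sandbag: 29.6 × 9.81 = 290.4 N down at 0.978 m → arm 0.978 m, τ = 290.4 × 0.978 = 284 N·m clockwise.
Hanging mass: 27.5 × 9.81 = 269.8 N down at 0.183 m → arm 0.183 m, τ = 269.8 × 0.183 = 49.37 N·m clockwise.
Net load moment about support A = 1358 N·m clockwise.
Reaction R at support B is upward at 1.57 m, arm 1.57 m → moment R × 1.57 counterclockwise.
For rotational equilibrium, R × 1.57 = 1358, so R = 865 N.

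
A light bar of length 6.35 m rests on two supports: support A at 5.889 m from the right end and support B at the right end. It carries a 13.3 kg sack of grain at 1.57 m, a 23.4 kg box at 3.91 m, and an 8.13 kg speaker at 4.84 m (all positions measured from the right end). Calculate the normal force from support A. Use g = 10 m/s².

R_A ≈ 258 N

Sum moments about support B (its reaction then has zero moment arm).
Sack of grain: 13.3 × 10 = 133 N down at 1.57 m → arm 1.57 m, τ = 133 × 1.57 = 208.8 N·m counterclockwise.
Box: 23.4 × 10 = 234 N down at 3.91 m → arm 3.91 m, τ = 234 × 3.91 = 914.9 N·m counterclockwise.
Speaker: 8.13 × 10 = 81.3 N down at 4.84 m → arm 4.84 m, τ = 81.3 × 4.84 = 393.5 N·m counterclockwise.
Net load moment about support B = 1517 N·m counterclockwise.
Reaction R at support A is upward at 5.889 m, arm 5.889 m → moment R × 5.889 clockwise.
Setting net torque to zero: R × 5.889 = 1517 → R = 258 N.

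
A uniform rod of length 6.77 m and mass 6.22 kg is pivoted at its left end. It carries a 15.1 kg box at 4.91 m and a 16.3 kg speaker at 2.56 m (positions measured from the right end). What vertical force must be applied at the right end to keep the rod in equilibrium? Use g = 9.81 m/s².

Take moments about the left end.
Beam weight: 6.22 × 9.81 = 61.02 N down at 3.385 m → arm 3.385 m, τ = 61.02 × 3.385 = 206.6 N·m clockwise.
Box: 15.1 × 9.81 = 148.1 N down at 4.91 m → arm 1.86 m, τ = 148.1 × 1.86 = 275.5 N·m clockwise.
Speaker: 16.3 × 9.81 = 159.9 N down at 2.56 m → arm 4.21 m, τ = 159.9 × 4.21 = 673.2 N·m clockwise.
Net moment of the loads = 1155 N·m clockwise.
The upward force F acts at the right end, arm 6.77 m, giving F × 6.77 counterclockwise.
Balancing moments: F × 6.77 = 1155, giving F = 1155 / 6.77 = 171 N.

F ≈ 171 N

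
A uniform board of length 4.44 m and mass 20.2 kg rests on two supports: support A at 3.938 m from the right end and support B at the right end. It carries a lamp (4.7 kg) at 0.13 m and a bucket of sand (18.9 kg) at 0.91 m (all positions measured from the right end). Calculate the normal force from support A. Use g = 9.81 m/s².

Sum moments about support B (its reaction then has zero moment arm).
Beam weight: 20.2 × 9.81 = 198.2 N down at 2.22 m → arm 2.22 m, τ = 198.2 × 2.22 = 440 N·m counterclockwise.
Lamp: 4.7 × 9.81 = 46.11 N down at 0.13 m → arm 0.13 m, τ = 46.11 × 0.13 = 5.994 N·m counterclockwise.
Bucket of sand: 18.9 × 9.81 = 185.4 N down at 0.91 m → arm 0.91 m, τ = 185.4 × 0.91 = 168.7 N·m counterclockwise.
Net load moment about support B = 614.7 N·m counterclockwise.
Reaction R at support A is upward at 3.938 m, arm 3.938 m → moment R × 3.938 clockwise.
Setting net torque to zero: R × 3.938 = 614.7 → R = 156 N.

R_A ≈ 156 N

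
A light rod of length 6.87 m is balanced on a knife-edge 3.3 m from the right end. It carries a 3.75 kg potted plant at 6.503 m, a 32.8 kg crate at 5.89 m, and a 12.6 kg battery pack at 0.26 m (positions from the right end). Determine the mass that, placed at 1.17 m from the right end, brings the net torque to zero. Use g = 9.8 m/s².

Choose the knife-edge (at 3.3 m from the right end) as the axis so the support reaction has zero arm there.
Potted plant: 3.75 × 9.8 = 36.75 N down at 6.503 m → arm 3.203 m, τ = 36.75 × 3.203 = 117.7 N·m counterclockwise.
Crate: 32.8 × 9.8 = 321.4 N down at 5.89 m → arm 2.59 m, τ = 321.4 × 2.59 = 832.4 N·m counterclockwise.
Battery pack: 12.6 × 9.8 = 123.5 N down at 0.26 m → arm 3.04 m, τ = 123.5 × 3.04 = 375.4 N·m clockwise.
Net moment of known loads = 574.7 N·m counterclockwise.
An unknown mass m at 1.17 m has arm 2.13 m; its moment is m·g·2.13 clockwise.
Setting net torque to zero: m × 9.8 × 2.13 = 574.7 → m = 574.7 / (9.8 × 2.13) = 27.5 kg.

m ≈ 27.5 kg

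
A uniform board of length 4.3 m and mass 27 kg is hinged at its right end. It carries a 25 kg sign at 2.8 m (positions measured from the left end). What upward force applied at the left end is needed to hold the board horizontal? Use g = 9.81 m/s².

F ≈ 218 N

Taking torques about the right end:
Beam weight: 27 × 9.81 = 264.9 N down at 2.15 m → arm 2.15 m, τ = 264.9 × 2.15 = 569.5 N·m counterclockwise.
Sign: 25 × 9.81 = 245.2 N down at 2.8 m → arm 1.5 m, τ = 245.2 × 1.5 = 367.8 N·m counterclockwise.
Net moment of the loads = 937.3 N·m counterclockwise.
The upward force F acts at the left end, arm 4.3 m, giving F × 4.3 clockwise.
Balancing moments: F × 4.3 = 937.3, giving F = 937.3 / 4.3 = 218 N.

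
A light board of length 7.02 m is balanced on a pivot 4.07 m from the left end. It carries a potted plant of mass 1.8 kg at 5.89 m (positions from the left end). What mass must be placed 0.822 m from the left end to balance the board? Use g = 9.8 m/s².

m ≈ 1.01 kg

Sum moments about the pivot (at 4.07 m from the left end) (the support reaction has zero arm there).
Potted plant: 1.8 × 9.8 = 17.64 N down at 5.89 m → arm 1.82 m, τ = 17.64 × 1.82 = 32.1 N·m clockwise.
Net moment of known loads = 32.1 N·m clockwise.
An unknown mass m at 0.822 m has arm 3.248 m; its moment is m·g·3.248 counterclockwise.
Στ = 0 ⇒ m × 9.8 × 3.248 = 32.1 ⇒ m = 32.1 / (9.8 × 3.248) = 1.01 kg.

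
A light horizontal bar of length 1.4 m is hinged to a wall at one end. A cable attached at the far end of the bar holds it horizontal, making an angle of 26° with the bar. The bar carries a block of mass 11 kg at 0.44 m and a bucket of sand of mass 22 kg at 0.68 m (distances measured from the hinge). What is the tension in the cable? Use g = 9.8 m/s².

T ≈ 316 N

Taking torques about the hinge:
Block: 11 × 9.8 = 107.8 N down at 0.44 m → arm 0.44 m, τ = 107.8 × 0.44 = 47.43 N·m clockwise.
Bucket of sand: 22 × 9.8 = 215.6 N down at 0.68 m → arm 0.68 m, τ = 215.6 × 0.68 = 146.6 N·m clockwise.
Total clockwise load moment = 194 N·m.
The cable tension T acts at 1.4 m; only its component perpendicular to the bar, T sinθ, produces torque. sin 26° = 0.4384.
Στ = 0 ⇒ T × 1.4 × 0.4384 = 194 ⇒ T = 194 / 0.6138 = 316 N.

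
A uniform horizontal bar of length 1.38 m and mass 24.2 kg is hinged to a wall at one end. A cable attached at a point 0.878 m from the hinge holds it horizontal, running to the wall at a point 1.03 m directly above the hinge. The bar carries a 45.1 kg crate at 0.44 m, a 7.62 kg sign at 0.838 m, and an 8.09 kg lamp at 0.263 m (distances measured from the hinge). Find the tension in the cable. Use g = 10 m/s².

T ≈ 674 N

About the hinge:
Beam weight: 24.2 × 10 = 242 N down at 0.69 m → arm 0.69 m, τ = 242 × 0.69 = 167 N·m clockwise.
Crate: 45.1 × 10 = 451 N down at 0.44 m → arm 0.44 m, τ = 451 × 0.44 = 198.4 N·m clockwise.
Sign: 7.62 × 10 = 76.2 N down at 0.838 m → arm 0.838 m, τ = 76.2 × 0.838 = 63.86 N·m clockwise.
Lamp: 8.09 × 10 = 80.9 N down at 0.263 m → arm 0.263 m, τ = 80.9 × 0.263 = 21.28 N·m clockwise.
Total clockwise load moment = 450.5 N·m.
The cable tension T acts at 0.878 m; only its component perpendicular to the bar, T sinθ, produces torque. sinθ = h/√(h²+d²) = 1.03/√(1.03²+0.878²) = 0.761.
For rotational equilibrium, T × 0.878 × 0.761 = 450.5, so T = 450.5 / 0.6682 = 674 N.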